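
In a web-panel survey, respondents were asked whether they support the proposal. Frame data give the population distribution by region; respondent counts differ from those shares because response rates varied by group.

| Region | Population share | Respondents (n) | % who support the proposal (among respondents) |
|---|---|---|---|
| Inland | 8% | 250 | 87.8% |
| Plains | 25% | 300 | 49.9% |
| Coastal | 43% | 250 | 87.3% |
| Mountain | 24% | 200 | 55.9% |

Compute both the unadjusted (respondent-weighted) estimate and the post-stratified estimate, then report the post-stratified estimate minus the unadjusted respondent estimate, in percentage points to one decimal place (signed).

+0.5 percentage points

Unadjusted (pooled respondent) estimate weights by respondent counts:
  (250/1000)×87.8 + (300/1000)×49.9 + (250/1000)×87.3 + (200/1000)×55.9 = 69.925%
Reweighting by population region shares:
  0.08×87.8 + 0.25×49.9 + 0.43×87.3 + 0.24×55.9 = 70.454%
Difference = 70.454 − 69.925 = 0.529 pp.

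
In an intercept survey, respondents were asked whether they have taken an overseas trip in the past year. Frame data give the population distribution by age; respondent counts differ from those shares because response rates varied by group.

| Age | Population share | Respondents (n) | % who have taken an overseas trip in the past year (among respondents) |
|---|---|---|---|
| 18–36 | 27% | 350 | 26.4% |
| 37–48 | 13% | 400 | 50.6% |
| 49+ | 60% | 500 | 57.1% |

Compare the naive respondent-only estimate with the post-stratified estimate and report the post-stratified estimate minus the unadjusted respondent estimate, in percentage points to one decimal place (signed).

+1.5 percentage points

Naive respondent-only estimate (weights = respondent counts):
  (350/1250)×26.4 + (400/1250)×50.6 + (500/1250)×57.1 = 46.424%
Reweighting by population age shares:
  0.27×26.4 + 0.13×50.6 + 0.6×57.1 = 47.966%
Difference = 47.966 − 46.424 = 1.542 pp.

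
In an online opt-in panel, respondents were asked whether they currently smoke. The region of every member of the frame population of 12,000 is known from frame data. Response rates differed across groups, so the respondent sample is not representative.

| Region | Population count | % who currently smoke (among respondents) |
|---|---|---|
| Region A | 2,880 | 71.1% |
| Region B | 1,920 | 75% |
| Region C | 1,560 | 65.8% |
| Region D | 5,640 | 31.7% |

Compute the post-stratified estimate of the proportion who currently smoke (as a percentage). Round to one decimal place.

52.5%

Weight each group's respondent value by its population share:
  Region A: (2,880/12,000) × 71.1 = 17.064
  Region B: (1,920/12,000) × 75 = 12
  Region C: (1,560/12,000) × 65.8 = 8.554
  Region D: (5,640/12,000) × 31.7 = 14.899
Post-stratified estimate = 52.517 → 52.5%.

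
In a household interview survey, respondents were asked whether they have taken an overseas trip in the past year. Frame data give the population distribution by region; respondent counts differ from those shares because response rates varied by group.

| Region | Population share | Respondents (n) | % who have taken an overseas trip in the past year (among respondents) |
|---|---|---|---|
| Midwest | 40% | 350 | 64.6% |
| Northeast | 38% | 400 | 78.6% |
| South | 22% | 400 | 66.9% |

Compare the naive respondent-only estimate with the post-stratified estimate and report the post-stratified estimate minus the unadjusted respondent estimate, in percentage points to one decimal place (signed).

Without adjustment, the pooled respondent share is:
  (350/1150)×64.6 + (400/1150)×78.6 + (400/1150)×66.9 = 70.2696%
Post-stratifying to population shares instead:
  0.4×64.6 + 0.38×78.6 + 0.22×66.9 = 70.426%
Difference = 70.426 − 70.2696 = 0.1564 pp.

+0.2 percentage points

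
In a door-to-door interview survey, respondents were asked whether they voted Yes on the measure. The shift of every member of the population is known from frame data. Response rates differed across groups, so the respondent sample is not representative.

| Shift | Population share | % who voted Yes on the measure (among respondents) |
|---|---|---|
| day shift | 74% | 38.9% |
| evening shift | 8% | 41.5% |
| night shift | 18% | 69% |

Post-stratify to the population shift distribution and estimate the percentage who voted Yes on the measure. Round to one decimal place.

Weight each group's respondent value by its population share:
  day shift: 0.74 × 38.9 = 28.786
  evening shift: 0.08 × 41.5 = 3.32
  night shift: 0.18 × 69 = 12.42
Post-stratified estimate = 44.526 → 44.5%.

44.5%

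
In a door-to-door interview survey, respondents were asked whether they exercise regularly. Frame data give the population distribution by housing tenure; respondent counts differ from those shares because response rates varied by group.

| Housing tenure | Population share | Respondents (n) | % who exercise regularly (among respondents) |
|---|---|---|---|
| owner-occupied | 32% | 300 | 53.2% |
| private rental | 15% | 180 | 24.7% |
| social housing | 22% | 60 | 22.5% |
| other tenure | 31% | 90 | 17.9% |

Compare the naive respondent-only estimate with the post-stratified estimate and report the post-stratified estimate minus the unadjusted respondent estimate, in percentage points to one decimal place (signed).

-5.9 percentage points

Naive respondent-only estimate (weights = respondent counts):
  (300/630)×53.2 + (180/630)×24.7 + (60/630)×22.5 + (90/630)×17.9 = 37.0905%
Post-stratifying to population shares instead:
  0.32×53.2 + 0.15×24.7 + 0.22×22.5 + 0.31×17.9 = 31.228%
Difference = 31.228 − 37.0905 = -5.8625 pp.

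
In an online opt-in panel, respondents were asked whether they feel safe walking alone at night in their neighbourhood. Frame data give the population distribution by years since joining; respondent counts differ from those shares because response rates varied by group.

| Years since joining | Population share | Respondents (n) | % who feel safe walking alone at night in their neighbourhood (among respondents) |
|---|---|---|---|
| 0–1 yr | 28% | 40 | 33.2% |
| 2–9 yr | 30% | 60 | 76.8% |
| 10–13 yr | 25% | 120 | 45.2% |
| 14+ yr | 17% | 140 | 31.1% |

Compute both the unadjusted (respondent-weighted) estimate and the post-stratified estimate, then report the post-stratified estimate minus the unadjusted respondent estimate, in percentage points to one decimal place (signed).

Without adjustment, the pooled respondent share is:
  (40/360)×33.2 + (60/360)×76.8 + (120/360)×45.2 + (140/360)×31.1 = 43.65%
Post-stratifying to population shares instead:
  0.28×33.2 + 0.3×76.8 + 0.25×45.2 + 0.17×31.1 = 48.923%
Difference = 48.923 − 43.65 = 5.273 pp.

+5.3 percentage points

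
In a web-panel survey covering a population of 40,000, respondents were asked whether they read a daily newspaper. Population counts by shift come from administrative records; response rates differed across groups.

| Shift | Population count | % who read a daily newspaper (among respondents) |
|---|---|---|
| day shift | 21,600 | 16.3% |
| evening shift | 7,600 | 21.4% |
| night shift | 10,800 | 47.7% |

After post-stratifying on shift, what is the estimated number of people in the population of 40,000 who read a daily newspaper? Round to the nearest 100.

Apply each group's respondent rate to its population count:
  day shift: 21,600 × 16.3% = 3520.8
  evening shift: 7,600 × 21.4% = 1626.4
  night shift: 10,800 × 47.7% = 5151.6
Estimated total = 10298.8 → 10,300.

10,300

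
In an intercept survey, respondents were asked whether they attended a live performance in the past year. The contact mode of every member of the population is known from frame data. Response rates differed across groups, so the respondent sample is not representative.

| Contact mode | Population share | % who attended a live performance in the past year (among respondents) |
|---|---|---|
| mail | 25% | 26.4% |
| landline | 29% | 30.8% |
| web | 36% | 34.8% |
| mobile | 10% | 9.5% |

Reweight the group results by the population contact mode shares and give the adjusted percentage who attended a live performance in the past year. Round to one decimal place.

29.0%

Post-stratification weights by population share, not respondent share:
  mail: 0.25 × 26.4 = 6.6
  landline: 0.29 × 30.8 = 8.932
  web: 0.36 × 34.8 = 12.528
  mobile: 0.1 × 9.5 = 0.95
Post-stratified estimate = 29.01 → 29.0%.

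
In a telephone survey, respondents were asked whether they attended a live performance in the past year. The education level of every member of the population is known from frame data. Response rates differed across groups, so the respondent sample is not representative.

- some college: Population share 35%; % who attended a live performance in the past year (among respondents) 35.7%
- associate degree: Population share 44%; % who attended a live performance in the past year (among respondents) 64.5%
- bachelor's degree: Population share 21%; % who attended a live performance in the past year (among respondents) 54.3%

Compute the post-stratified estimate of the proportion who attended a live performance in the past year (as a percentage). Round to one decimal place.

52.3%

Weight each group's respondent value by its population share:
  some college: 0.35 × 35.7 = 12.495
  associate degree: 0.44 × 64.5 = 28.38
  bachelor's degree: 0.21 × 54.3 = 11.403
Post-stratified estimate = 52.278 → 52.3%.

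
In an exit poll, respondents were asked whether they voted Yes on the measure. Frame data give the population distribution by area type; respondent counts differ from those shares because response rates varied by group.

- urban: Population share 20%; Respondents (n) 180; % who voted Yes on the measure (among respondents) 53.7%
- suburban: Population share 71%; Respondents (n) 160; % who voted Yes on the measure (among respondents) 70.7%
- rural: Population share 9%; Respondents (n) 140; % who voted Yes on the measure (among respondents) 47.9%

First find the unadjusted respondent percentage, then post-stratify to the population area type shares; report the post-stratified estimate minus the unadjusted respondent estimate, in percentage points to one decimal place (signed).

+7.6 percentage points

Without adjustment, the pooled respondent share is:
  (180/480)×53.7 + (160/480)×70.7 + (140/480)×47.9 = 57.675%
Post-stratified estimate weights by population shares:
  0.2×53.7 + 0.71×70.7 + 0.09×47.9 = 65.248%
Difference = 65.248 − 57.675 = 7.573 pp.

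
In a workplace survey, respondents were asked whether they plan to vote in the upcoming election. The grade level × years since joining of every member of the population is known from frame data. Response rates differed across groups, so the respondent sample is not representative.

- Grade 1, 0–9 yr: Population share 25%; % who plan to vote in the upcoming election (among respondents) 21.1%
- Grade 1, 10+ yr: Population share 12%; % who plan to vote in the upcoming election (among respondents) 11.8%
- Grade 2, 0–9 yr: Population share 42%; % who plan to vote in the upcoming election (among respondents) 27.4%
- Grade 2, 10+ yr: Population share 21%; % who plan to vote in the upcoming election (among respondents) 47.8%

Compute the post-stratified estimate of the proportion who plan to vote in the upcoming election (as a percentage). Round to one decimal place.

Post-stratification weights by population share, not respondent share:
  Grade 1, 0–9 yr: 0.25 × 21.1 = 5.275
  Grade 1, 10+ yr: 0.12 × 11.8 = 1.416
  Grade 2, 0–9 yr: 0.42 × 27.4 = 11.508
  Grade 2, 10+ yr: 0.21 × 47.8 = 10.038
Post-stratified estimate = 28.237 → 28.2%.

28.2%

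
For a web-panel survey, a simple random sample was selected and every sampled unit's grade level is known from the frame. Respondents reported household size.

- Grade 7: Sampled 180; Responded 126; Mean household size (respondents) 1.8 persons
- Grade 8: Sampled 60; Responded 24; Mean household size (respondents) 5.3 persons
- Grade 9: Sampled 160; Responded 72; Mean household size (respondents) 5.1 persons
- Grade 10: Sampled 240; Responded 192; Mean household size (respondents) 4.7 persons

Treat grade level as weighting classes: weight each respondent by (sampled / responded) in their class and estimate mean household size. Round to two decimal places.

4.04

Class response rates: Grade 7 126/180 = 70%, Grade 8 24/60 = 40%, Grade 9 72/160 = 45%, Grade 10 192/240 = 80%.
Weighting each respondent by the inverse class response rate inflates each class back to its sampled size, so the class weight is n_sampled:
  Grade 7: 180 × 1.8 = 324
  Grade 8: 60 × 5.3 = 318
  Grade 9: 160 × 5.1 = 816
  Grade 10: 240 × 4.7 = 1128
Adjusted estimate = 2586 / 640 = 4.04063 → 4.04.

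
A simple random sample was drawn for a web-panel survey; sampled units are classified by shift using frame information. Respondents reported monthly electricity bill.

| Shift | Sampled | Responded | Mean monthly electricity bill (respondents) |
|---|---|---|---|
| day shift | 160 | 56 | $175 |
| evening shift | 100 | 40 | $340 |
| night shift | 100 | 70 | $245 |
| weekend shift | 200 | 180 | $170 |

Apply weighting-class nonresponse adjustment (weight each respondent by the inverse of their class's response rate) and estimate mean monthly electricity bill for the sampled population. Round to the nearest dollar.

Class response rates: day shift 56/160 = 35%, evening shift 40/100 = 40%, night shift 70/100 = 70%, weekend shift 180/200 = 90%.
Each respondent's weight = sampled/responded in their class; summing within a class gives n_sampled, so:
  day shift: 160 × 175 = 28,000
  evening shift: 100 × 340 = 34,000
  night shift: 100 × 245 = 24,500
  weekend shift: 200 × 170 = 34,000
Adjusted estimate = 120,500 / 560 = 215.179 → $215.

$215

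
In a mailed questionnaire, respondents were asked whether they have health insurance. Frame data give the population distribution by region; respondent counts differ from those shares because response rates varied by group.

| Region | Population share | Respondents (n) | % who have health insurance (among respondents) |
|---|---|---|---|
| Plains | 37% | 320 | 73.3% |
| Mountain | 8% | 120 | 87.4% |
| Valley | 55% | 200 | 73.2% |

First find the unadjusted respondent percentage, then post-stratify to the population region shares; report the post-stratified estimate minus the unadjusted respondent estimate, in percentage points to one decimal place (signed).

Without adjustment, the pooled respondent share is:
  (320/640)×73.3 + (120/640)×87.4 + (200/640)×73.2 = 75.9125%
Post-stratifying to population shares instead:
  0.37×73.3 + 0.08×87.4 + 0.55×73.2 = 74.373%
Difference = 74.373 − 75.9125 = -1.5395 pp.

-1.5 percentage points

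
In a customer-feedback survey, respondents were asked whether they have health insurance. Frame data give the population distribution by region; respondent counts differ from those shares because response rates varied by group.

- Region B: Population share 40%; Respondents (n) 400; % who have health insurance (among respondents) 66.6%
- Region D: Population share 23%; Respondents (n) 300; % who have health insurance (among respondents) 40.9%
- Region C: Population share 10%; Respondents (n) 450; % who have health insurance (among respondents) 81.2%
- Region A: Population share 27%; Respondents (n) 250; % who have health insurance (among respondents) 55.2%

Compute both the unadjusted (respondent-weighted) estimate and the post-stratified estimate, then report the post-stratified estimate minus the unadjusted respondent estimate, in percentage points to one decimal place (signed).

Unadjusted (pooled respondent) estimate weights by respondent counts:
  (400/1400)×66.6 + (300/1400)×40.9 + (450/1400)×81.2 + (250/1400)×55.2 = 63.75%
Reweighting by population region shares:
  0.4×66.6 + 0.23×40.9 + 0.1×81.2 + 0.27×55.2 = 59.071%
Difference = 59.071 − 63.75 = -4.679 pp.

-4.7 percentage points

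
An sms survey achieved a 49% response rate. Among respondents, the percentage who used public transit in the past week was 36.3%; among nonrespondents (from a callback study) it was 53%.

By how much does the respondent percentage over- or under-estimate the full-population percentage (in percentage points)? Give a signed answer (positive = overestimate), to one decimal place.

-8.5 percentage points

Nonresponse fraction = 1 − 0.49 = 0.51.
Bias = (nonresponse fraction) × (respondent percentage − nonrespondent percentage)
     = 0.51 × (36.3 − 53) = 0.51 × -16.7 = -8.517.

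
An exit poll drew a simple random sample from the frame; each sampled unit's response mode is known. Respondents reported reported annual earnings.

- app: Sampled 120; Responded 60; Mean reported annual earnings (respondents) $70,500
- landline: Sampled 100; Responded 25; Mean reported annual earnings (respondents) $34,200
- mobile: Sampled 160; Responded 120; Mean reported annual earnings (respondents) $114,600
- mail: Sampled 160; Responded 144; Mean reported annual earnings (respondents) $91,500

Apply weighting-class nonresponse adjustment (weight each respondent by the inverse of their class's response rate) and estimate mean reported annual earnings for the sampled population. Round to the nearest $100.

Response rates by class: app 60/120 = 50%, landline 25/100 = 25%, mobile 120/160 = 75%, mail 144/160 = 90%.
Each respondent's weight = sampled/responded in their class; summing within a class gives n_sampled, so:
  app: 120 × 70,500 = 8,460,000
  landline: 100 × 34,200 = 3,420,000
  mobile: 160 × 114,600 = 18,336,000
  mail: 160 × 91,500 = 14,640,000
Adjusted estimate = 44,856,000 / 540 = 83066.7 → $83,100.

$83,100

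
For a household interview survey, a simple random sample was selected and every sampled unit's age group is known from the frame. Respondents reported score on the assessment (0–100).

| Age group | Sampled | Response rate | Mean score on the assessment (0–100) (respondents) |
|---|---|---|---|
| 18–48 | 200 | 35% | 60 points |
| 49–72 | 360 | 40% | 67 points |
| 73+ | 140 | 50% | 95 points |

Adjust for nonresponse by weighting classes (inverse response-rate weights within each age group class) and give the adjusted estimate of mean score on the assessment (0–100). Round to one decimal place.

Weighting each respondent by the inverse class response rate inflates each class back to its sampled size, so the class weight is n_sampled:
  18–48: 200 × 60 = 12,000
  49–72: 360 × 67 = 24,120
  73+: 140 × 95 = 13,300
Adjusted estimate = 49,420 / 700 = 70.6 → 70.6.

70.6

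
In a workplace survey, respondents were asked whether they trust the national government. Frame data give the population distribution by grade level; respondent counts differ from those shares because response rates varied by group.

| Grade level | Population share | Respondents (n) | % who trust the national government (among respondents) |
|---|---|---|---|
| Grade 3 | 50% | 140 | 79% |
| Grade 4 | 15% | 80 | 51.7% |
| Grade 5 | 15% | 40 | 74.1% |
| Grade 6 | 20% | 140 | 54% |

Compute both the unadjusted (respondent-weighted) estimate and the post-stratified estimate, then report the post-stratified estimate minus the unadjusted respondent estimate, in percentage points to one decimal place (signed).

Unadjusted (pooled respondent) estimate weights by respondent counts:
  (140/400)×79 + (80/400)×51.7 + (40/400)×74.1 + (140/400)×54 = 64.3%
Post-stratifying to population shares instead:
  0.5×79 + 0.15×51.7 + 0.15×74.1 + 0.2×54 = 69.17%
Difference = 69.17 − 64.3 = 4.87 pp.

+4.9 percentage points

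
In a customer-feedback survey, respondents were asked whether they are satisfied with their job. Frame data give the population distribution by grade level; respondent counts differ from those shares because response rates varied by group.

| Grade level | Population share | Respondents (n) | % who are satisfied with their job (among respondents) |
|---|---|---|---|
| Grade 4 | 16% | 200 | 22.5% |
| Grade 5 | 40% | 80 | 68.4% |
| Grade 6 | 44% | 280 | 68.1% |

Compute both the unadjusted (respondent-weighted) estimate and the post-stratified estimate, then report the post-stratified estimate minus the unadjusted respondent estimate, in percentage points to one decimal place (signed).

Unadjusted (pooled respondent) estimate weights by respondent counts:
  (200/560)×22.5 + (80/560)×68.4 + (280/560)×68.1 = 51.8571%
Post-stratifying to population shares instead:
  0.16×22.5 + 0.4×68.4 + 0.44×68.1 = 60.924%
Difference = 60.924 − 51.8571 = 9.0669 pp.

+9.1 percentage points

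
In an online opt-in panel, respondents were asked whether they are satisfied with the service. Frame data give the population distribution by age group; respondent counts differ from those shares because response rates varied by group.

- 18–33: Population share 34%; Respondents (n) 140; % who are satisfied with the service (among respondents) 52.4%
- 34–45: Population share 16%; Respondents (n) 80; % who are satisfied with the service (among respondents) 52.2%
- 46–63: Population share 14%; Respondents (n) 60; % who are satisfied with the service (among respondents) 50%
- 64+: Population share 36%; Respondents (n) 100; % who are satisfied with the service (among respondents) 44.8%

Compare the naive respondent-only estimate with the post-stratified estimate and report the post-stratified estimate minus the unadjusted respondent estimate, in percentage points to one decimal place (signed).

-0.7 percentage points

Without adjustment, the pooled respondent share is:
  (140/380)×52.4 + (80/380)×52.2 + (60/380)×50 + (100/380)×44.8 = 49.9789%
Post-stratified estimate weights by population shares:
  0.34×52.4 + 0.16×52.2 + 0.14×50 + 0.36×44.8 = 49.296%
Difference = 49.296 − 49.9789 = -0.6829 pp.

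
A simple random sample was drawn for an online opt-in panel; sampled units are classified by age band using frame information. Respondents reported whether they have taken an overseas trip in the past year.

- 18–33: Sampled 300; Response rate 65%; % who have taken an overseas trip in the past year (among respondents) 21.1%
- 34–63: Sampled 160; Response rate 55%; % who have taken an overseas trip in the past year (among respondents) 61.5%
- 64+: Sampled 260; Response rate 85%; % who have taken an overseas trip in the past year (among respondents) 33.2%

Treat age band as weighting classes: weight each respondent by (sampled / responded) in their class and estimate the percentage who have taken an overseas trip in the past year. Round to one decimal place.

34.4%

Inverse-response-rate weighting restores each class to its sampled count, so class totals weight by n_sampled:
  18–33: 300 × 21.1 = 6330
  34–63: 160 × 61.5 = 9840
  64+: 260 × 33.2 = 8632
Adjusted estimate = 24,802 / 720 = 34.4472 → 34.4%.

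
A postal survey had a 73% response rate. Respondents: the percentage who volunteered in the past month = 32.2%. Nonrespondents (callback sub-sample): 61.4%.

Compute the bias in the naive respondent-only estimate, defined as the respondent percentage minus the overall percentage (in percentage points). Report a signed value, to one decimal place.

-7.9 percentage points

Nonresponse fraction = 1 − 0.73 = 0.27.
Bias = (nonresponse fraction) × (respondent percentage − nonrespondent percentage)
     = 0.27 × (32.2 − 61.4) = 0.27 × -29.2 = -7.884.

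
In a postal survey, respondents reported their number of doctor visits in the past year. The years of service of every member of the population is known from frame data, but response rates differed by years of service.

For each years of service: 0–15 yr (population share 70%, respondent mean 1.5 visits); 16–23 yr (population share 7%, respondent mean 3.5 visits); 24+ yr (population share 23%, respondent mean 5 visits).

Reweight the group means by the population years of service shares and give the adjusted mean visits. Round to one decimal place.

2.4

Weight each group's respondent value by its population share:
  0–15 yr: 0.7 × 1.5 = 1.05
  16–23 yr: 0.07 × 3.5 = 0.245
  24+ yr: 0.23 × 5 = 1.15
Post-stratified estimate = 2.445 → 2.4.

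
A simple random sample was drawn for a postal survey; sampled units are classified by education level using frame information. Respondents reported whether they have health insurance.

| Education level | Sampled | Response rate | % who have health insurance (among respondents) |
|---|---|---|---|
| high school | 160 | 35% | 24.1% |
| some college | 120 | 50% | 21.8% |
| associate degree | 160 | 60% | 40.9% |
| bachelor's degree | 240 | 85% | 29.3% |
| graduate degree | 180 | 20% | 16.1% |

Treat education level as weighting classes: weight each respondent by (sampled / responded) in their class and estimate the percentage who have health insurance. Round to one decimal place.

Inverse-response-rate weighting restores each class to its sampled count, so class totals weight by n_sampled:
  high school: 160 × 24.1 = 3856
  some college: 120 × 21.8 = 2616
  associate degree: 160 × 40.9 = 6544
  bachelor's degree: 240 × 29.3 = 7032
  graduate degree: 180 × 16.1 = 2898
Adjusted estimate = 22,946 / 860 = 26.6814 → 26.7%.

26.7%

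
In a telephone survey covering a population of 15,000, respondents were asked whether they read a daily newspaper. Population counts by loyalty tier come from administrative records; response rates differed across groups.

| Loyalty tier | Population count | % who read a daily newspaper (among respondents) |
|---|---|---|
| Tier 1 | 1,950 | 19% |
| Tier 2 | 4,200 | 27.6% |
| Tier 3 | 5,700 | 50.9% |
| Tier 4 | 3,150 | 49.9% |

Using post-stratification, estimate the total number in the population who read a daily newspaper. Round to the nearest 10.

6,000

Apply each group's respondent rate to its population count:
  Tier 1: 1,950 × 19% = 370.5
  Tier 2: 4,200 × 27.6% = 1159.2
  Tier 3: 5,700 × 50.9% = 2901.3
  Tier 4: 3,150 × 49.9% = 1571.85
Estimated total = 6002.85 → 6,000.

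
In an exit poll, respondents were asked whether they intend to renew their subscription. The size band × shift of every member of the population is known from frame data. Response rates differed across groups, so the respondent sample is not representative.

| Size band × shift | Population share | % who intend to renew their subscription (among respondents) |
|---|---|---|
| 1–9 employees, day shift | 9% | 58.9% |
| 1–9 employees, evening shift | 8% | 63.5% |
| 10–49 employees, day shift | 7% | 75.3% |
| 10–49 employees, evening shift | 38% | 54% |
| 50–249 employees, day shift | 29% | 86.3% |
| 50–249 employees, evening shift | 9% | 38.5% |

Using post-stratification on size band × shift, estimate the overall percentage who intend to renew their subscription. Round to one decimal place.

64.7%

Weight each group's respondent value by its population share:
  1–9 employees, day shift: 0.09 × 58.9 = 5.301
  1–9 employees, evening shift: 0.08 × 63.5 = 5.08
  10–49 employees, day shift: 0.07 × 75.3 = 5.271
  10–49 employees, evening shift: 0.38 × 54 = 20.52
  50–249 employees, day shift: 0.29 × 86.3 = 25.027
  50–249 employees, evening shift: 0.09 × 38.5 = 3.465
Post-stratified estimate = 64.664 → 64.7%.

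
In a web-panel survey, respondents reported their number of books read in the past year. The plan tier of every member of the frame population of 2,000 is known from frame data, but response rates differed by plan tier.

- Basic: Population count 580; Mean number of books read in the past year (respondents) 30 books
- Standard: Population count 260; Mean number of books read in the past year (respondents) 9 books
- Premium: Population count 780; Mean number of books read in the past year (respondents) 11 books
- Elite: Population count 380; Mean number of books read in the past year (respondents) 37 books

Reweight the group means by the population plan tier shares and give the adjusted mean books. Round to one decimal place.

Each cell contributes population-share × respondent value:
  Basic: (580/2,000) × 30 = 8.7
  Standard: (260/2,000) × 9 = 1.17
  Premium: (780/2,000) × 11 = 4.29
  Elite: (380/2,000) × 37 = 7.03
Post-stratified estimate = 21.19 → 21.2.

21.2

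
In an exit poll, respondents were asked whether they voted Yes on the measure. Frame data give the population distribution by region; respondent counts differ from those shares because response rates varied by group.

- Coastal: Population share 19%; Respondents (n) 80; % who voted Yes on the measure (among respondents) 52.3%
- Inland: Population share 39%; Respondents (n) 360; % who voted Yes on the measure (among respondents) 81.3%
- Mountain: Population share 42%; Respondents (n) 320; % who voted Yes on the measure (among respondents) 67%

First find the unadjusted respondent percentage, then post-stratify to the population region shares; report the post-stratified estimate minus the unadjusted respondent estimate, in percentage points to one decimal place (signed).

Unadjusted (pooled respondent) estimate weights by respondent counts:
  (80/760)×52.3 + (360/760)×81.3 + (320/760)×67 = 72.2263%
Reweighting by population region shares:
  0.19×52.3 + 0.39×81.3 + 0.42×67 = 69.784%
Difference = 69.784 − 72.2263 = -2.4423 pp.

-2.4 percentage points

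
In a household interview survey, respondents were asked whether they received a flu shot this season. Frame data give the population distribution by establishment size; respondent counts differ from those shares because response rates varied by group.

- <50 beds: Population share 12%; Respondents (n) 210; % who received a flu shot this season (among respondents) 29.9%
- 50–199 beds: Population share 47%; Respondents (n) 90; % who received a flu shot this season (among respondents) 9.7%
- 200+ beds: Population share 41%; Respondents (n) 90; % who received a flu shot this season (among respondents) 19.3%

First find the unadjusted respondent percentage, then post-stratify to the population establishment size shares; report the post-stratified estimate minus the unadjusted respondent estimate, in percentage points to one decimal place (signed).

Naive respondent-only estimate (weights = respondent counts):
  (210/390)×29.9 + (90/390)×9.7 + (90/390)×19.3 = 22.7923%
Reweighting by population establishment size shares:
  0.12×29.9 + 0.47×9.7 + 0.41×19.3 = 16.06%
Difference = 16.06 − 22.7923 = -6.7323 pp.

-6.7 percentage points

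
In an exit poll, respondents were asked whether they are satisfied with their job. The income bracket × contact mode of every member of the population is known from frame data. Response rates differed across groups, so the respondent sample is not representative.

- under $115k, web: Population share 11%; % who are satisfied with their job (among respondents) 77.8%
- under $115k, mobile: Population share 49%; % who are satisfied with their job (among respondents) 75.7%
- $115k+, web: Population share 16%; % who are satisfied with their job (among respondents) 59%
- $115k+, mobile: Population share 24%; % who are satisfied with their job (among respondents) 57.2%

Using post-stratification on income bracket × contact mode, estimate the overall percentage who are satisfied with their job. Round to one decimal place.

Post-stratification weights by population share, not respondent share:
  under $115k, web: 0.11 × 77.8 = 8.558
  under $115k, mobile: 0.49 × 75.7 = 37.093
  $115k+, web: 0.16 × 59 = 9.44
  $115k+, mobile: 0.24 × 57.2 = 13.728
Post-stratified estimate = 68.819 → 68.8%.

68.8%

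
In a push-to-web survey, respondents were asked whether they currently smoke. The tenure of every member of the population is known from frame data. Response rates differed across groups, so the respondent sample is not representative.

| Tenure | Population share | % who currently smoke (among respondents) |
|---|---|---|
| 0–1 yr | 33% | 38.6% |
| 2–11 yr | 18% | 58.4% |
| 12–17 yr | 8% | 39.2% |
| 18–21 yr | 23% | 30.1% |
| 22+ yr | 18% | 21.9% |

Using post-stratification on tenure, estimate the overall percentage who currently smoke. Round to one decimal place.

Reweight to the known tenure distribution:
  0–1 yr: 0.33 × 38.6 = 12.738
  2–11 yr: 0.18 × 58.4 = 10.512
  12–17 yr: 0.08 × 39.2 = 3.136
  18–21 yr: 0.23 × 30.1 = 6.923
  22+ yr: 0.18 × 21.9 = 3.942
Post-stratified estimate = 37.251 → 37.3%.

37.3%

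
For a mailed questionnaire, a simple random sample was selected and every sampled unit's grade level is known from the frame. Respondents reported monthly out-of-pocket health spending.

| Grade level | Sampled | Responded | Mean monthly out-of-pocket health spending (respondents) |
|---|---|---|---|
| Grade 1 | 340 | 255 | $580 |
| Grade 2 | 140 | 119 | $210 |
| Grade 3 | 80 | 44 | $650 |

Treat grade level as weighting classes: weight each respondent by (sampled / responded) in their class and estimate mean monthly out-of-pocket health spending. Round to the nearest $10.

$500

Class response rates: Grade 1 255/340 = 75%, Grade 2 119/140 = 85%, Grade 3 44/80 = 55%.
Weighting each respondent by the inverse class response rate inflates each class back to its sampled size, so the class weight is n_sampled:
  Grade 1: 340 × 580 = 197,200
  Grade 2: 140 × 210 = 29,400
  Grade 3: 80 × 650 = 52,000
Adjusted estimate = 278,600 / 560 = 497.5 → $500.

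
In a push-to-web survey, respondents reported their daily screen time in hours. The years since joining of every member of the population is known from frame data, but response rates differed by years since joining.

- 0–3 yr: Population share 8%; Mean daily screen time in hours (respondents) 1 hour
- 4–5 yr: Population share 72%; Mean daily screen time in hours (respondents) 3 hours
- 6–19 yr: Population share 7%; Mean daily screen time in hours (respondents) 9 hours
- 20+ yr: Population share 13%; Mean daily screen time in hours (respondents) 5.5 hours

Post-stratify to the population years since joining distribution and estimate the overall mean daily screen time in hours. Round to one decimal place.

3.6

Weight each group's respondent value by its population share:
  0–3 yr: 0.08 × 1 = 0.08
  4–5 yr: 0.72 × 3 = 2.16
  6–19 yr: 0.07 × 9 = 0.63
  20+ yr: 0.13 × 5.5 = 0.715
Post-stratified estimate = 3.585 → 3.6.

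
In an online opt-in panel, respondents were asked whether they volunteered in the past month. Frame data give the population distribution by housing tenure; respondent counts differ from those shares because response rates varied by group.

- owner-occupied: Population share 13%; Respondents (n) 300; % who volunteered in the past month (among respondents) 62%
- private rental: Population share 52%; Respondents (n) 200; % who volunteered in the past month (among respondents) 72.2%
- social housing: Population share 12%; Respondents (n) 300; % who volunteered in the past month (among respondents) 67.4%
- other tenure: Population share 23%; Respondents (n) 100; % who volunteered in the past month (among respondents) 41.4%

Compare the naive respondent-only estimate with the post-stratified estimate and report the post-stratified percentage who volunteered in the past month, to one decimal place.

63.2%

Unadjusted (pooled respondent) estimate weights by respondent counts:
  (300/900)×62 + (200/900)×72.2 + (300/900)×67.4 + (100/900)×41.4 = 63.7778%
Reweighting by population housing tenure shares:
  0.13×62 + 0.52×72.2 + 0.12×67.4 + 0.23×41.4 = 63.214%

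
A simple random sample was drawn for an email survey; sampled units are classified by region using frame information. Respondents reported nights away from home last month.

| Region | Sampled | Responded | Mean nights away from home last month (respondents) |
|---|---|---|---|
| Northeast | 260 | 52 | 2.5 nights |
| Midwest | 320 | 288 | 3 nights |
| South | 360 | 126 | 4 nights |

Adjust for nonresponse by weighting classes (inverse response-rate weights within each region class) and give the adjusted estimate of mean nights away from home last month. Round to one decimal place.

Class response rates: Northeast 52/260 = 20%, Midwest 288/320 = 90%, South 126/360 = 35%.
With weight = n_sampled/n_responded per class, the weighted class total is n_sampled:
  Northeast: 260 × 2.5 = 650
  Midwest: 320 × 3 = 960
  South: 360 × 4 = 1440
Adjusted estimate = 3050 / 940 = 3.24468 → 3.2.

3.2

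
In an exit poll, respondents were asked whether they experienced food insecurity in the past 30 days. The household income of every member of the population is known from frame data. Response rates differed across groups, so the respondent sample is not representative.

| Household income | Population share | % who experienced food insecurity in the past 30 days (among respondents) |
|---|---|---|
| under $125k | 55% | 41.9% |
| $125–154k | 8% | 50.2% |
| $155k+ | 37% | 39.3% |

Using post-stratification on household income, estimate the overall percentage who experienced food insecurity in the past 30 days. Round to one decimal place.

Reweight to the known household income distribution:
  under $125k: 0.55 × 41.9 = 23.045
  $125–154k: 0.08 × 50.2 = 4.016
  $155k+: 0.37 × 39.3 = 14.541
Post-stratified estimate = 41.602 → 41.6%.

41.6%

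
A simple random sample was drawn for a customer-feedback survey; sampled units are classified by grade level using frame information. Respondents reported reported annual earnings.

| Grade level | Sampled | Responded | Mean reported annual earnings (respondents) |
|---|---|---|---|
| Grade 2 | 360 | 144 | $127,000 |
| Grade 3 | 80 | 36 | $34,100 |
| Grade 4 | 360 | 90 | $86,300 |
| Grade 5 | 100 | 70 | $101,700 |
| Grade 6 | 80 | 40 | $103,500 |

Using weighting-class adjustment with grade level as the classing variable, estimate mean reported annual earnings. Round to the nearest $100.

Response rates by class: Grade 2 144/360 = 40%, Grade 3 36/80 = 45%, Grade 4 90/360 = 25%, Grade 5 70/100 = 70%, Grade 6 40/80 = 50%.
Inverse-response-rate weighting restores each class to its sampled count, so class totals weight by n_sampled:
  Grade 2: 360 × 127,000 = 45,720,000
  Grade 3: 80 × 34,100 = 2,728,000
  Grade 4: 360 × 86,300 = 31,068,000
  Grade 5: 100 × 101,700 = 10,170,000
  Grade 6: 80 × 103,500 = 8,280,000
Adjusted estimate = 97,966,000 / 980 = 99965.3 → $100,000.

$100,000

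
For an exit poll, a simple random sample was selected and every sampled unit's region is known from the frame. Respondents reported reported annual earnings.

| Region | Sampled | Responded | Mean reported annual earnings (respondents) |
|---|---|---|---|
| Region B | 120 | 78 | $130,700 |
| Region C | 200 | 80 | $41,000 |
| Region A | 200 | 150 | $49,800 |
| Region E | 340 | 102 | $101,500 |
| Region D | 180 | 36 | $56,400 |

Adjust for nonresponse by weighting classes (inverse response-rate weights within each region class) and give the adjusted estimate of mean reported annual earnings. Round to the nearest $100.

Class response rates: Region B 78/120 = 65%, Region C 80/200 = 40%, Region A 150/200 = 75%, Region E 102/340 = 30%, Region D 36/180 = 20%.
Weighting each respondent by the inverse class response rate inflates each class back to its sampled size, so the class weight is n_sampled:
  Region B: 120 × 130,700 = 15,684,000
  Region C: 200 × 41,000 = 8,200,000
  Region A: 200 × 49,800 = 9,960,000
  Region E: 340 × 101,500 = 34,510,000
  Region D: 180 × 56,400 = 10,152,000
Adjusted estimate = 78,506,000 / 1,040 = 75486.5 → $75,500.

$75,500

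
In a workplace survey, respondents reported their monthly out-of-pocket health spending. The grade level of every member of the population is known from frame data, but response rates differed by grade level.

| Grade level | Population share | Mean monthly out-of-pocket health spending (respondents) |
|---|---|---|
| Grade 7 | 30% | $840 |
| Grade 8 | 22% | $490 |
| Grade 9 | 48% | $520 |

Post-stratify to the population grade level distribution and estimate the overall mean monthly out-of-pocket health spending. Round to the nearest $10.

Each cell contributes population-share × respondent value:
  Grade 7: 0.3 × 840 = 252
  Grade 8: 0.22 × 490 = 107.8
  Grade 9: 0.48 × 520 = 249.6
Post-stratified estimate = 609.4 → $610.

$610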